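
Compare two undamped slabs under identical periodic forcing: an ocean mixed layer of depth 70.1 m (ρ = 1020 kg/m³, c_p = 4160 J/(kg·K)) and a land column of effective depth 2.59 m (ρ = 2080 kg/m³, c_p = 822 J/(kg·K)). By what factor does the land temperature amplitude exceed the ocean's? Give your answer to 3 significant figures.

67.2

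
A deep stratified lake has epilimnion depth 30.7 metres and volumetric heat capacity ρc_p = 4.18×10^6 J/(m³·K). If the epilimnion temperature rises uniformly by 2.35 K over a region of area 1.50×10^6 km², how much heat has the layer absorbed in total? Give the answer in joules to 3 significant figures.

Areal heat capacity C = ρc_p × D = 4.18×10^6 × 30.7 = 1.28×10^8 J m⁻² K⁻¹.
Heat per unit area: q = C ΔT = 1.28×10^8 × 2.35 = 3.02×10^8 J/m².
Total heat: Q = q × A = 3.02×10^8 × (1.50×10^6 × 10⁶ m²) = 4.52×10^20 J.

4.52×10^20 J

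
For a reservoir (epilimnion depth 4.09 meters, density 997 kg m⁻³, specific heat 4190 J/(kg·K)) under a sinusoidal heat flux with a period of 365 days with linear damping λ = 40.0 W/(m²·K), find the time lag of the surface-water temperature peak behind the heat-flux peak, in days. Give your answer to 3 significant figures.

Areal heat capacity C = ρ c_p D = 997 × 4190 × 4.09 = 1.71×10^7 J m⁻² K⁻¹.
ω = 2π / 3.15×10^7 s = 1.99×10^-7 s⁻¹.
Phase lag φ = arctan(Cω/λ) = arctan(3.40/40.0) = 0.0849 rad.
Time lag = φ / ω = 0.0849 / 1.99×10^-7 = 4.26×10^5 s = 4.93 days.

4.93 days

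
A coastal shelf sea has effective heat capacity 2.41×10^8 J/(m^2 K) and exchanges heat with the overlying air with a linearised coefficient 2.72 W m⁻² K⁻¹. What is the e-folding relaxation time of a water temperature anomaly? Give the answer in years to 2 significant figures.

2.8 years

Areal heat capacity C = 2.41×10^8 J/(m^2 K) (given).
Relaxation time τ = C / λ = 2.41×10^8 / 2.72 = 8.86×10^7 s.
In years: 8.86×10^7 s / (3.156×10^7 s/year) = 2.81 years.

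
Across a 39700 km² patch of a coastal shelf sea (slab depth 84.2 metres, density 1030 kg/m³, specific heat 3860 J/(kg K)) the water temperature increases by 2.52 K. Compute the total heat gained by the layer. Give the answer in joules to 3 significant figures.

Areal heat capacity C = ρ c_p D = 1030 × 3860 × 84.2 = 3.35×10^8 J m⁻² K⁻¹.
Heat per unit area: q = C ΔT = 3.35×10^8 × 2.52 = 8.44×10^8 J/m².
Total heat: Q = q × A = 8.44×10^8 × (39700 × 10⁶ m²) = 3.35×10^19 J.

3.35×10^19 J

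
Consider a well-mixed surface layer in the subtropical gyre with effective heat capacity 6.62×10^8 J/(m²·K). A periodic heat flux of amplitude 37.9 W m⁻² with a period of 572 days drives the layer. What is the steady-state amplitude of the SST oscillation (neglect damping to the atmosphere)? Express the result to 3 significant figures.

0.450 K

Areal heat capacity C = 6.62×10^8 J/(m²·K) (given).
Angular frequency ω = 2π / T = 2π / 4.94×10^7 s = 1.27×10^-7 s⁻¹.
Cω = 6.62×10^8 × 1.27×10^-7 = 84.2 W/(m²·K).
Amplitude A = F₀ / (Cω) = 37.9 / 84.2 = 0.450 K.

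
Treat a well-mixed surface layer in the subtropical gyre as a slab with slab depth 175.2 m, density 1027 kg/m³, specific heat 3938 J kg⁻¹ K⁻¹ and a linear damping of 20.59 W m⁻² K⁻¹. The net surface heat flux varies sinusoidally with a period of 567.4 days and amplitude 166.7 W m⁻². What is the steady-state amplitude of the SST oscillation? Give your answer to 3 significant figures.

Areal heat capacity C = ρ c_p D = 1027 × 3938 × 175.2 = 7.09×10^8 J/(m²·K).
Angular frequency ω = 2π / T = 2π / 4.90×10^7 s = 1.28×10^-7 s⁻¹.
√((Cω)² + λ²) = √((90.8)² + 20.59²) = 93.1 W/(m²·K).
Amplitude A = F₀ / √((Cω)²+λ²) = 166.7 / 93.1 = 1.79 K.

1.79 K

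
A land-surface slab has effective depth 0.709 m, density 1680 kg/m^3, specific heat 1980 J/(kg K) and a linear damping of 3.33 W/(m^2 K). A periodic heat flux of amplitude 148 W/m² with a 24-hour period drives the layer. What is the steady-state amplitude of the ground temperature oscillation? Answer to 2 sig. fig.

0.86 K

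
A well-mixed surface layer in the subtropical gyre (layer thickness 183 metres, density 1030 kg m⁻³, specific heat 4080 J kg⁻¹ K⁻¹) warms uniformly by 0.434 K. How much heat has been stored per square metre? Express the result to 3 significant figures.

3.34×10^8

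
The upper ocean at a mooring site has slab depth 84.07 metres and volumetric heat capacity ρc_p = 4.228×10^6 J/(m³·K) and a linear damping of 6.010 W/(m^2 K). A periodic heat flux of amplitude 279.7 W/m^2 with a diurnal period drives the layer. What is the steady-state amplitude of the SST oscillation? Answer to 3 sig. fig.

0.0108 K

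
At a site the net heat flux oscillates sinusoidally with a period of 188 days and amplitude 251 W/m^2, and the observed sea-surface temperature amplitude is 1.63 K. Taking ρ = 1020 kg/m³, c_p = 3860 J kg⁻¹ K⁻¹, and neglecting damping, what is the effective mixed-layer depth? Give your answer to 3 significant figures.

ω = 2π / 1.62×10^7 s = 3.87×10^-7 s⁻¹.
Required C = F₀ / (A ω) = 251 / (1.63 × 3.87×10^-7) = 3.98×10^8 J/(m²·K).
D = C / (ρ c_p) = 3.98×10^8 / (1020 × 3860) = 101 m.

101 m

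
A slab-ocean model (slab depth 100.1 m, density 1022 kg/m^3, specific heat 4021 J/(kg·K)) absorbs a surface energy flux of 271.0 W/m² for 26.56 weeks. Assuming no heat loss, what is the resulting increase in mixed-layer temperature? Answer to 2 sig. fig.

Areal heat capacity C = ρ c_p D = 1022 × 4021 × 100.1 = 4.11×10^8 J m⁻² K⁻¹.
Net heat input Q = F Δt = 271.0 × (26.56 weeks × 6.048×10^5 s/week) = 4.35×10^9 J/m².
ΔT = Q / C = 4.35×10^9 / 4.11×10^8 = 10.6 K.

11 K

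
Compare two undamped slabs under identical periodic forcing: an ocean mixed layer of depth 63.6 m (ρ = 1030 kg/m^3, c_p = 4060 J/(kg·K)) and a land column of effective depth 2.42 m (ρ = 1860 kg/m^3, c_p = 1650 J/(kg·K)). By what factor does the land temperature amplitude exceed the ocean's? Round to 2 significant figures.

36

C_ocean = 1030 × 4060 × 63.6 = 2.66×10^8 J/(m²·K).
C_land = 1860 × 1650 × 2.42 = 7.43×10^6 J/(m²·K).
Undamped amplitude ∝ 1/C, so A_land/A_ocean = C_ocean/C_land = 35.8.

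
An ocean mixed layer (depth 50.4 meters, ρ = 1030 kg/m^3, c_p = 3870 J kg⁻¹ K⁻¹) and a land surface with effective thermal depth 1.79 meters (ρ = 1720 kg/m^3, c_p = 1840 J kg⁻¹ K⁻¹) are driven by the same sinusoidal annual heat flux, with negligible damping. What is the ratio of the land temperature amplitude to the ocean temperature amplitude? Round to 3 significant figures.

C_ocean = 1030 × 3870 × 50.4 = 2.01×10^8 J/(m²·K).
C_land = 1720 × 1840 × 1.79 = 5.66×10^6 J/(m²·K).
Undamped amplitude ∝ 1/C, so A_land/A_ocean = C_ocean/C_land = 35.5.

35.5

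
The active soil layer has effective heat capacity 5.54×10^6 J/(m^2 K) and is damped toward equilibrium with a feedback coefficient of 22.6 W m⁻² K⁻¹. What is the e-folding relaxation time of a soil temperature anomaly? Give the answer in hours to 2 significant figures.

68 hours

Areal heat capacity C = 5.54×10^6 J/(m^2 K) (given).
Relaxation time τ = C / λ = 5.54×10^6 / 22.6 = 2.45×10^5 s.
In hours: 2.45×10^5 s / (3600 s/hour) = 68.1 hours.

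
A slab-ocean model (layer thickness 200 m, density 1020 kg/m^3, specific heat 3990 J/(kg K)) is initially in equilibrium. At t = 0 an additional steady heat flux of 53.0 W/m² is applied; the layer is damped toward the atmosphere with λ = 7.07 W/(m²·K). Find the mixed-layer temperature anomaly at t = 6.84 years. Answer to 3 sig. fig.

6.35 K

Areal heat capacity C = ρ c_p D = 1020 × 3990 × 200 = 8.14×10^8 J/(m^2 K).
τ = C / λ = 8.14×10^8 / 7.07 = 1.15×10^8 s.
Equilibrium anomaly ΔT_eq = F / λ = 53.0 / 7.07 = 7.50 K.
t = 6.84 years = 2.16×10^8 s, so t/τ = 1.87.
ΔT(t) = ΔT_eq (1 − e^(−t/τ)) = 7.50 × (1 − e^−1.87) = 6.35 K.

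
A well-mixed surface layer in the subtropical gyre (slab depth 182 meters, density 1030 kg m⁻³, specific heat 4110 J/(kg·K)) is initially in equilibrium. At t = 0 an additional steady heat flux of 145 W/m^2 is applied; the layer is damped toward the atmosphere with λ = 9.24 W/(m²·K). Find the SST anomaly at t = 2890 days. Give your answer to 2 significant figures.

Areal heat capacity C = ρ c_p D = 1030 × 4110 × 182 = 7.70×10^8 J m⁻² K⁻¹.
τ = C / λ = 7.70×10^8 / 9.24 = 8.34×10^7 s.
Equilibrium anomaly ΔT_eq = F / λ = 145 / 9.24 = 15.7 K.
t = 2890 days = 2.50×10^8 s, so t/τ = 2.99.
ΔT(t) = ΔT_eq (1 − e^(−t/τ)) = 15.7 × (1 − e^−2.99) = 14.9 K.

15 K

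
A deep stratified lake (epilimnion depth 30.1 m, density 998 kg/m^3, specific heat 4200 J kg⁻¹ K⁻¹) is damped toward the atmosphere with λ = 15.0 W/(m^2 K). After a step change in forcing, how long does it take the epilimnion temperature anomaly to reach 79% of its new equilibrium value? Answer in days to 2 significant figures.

150 days

Areal heat capacity C = ρ c_p D = 998 × 4200 × 30.1 = 1.26×10^8 J/(m²·K).
τ = C / λ = 1.26×10^8 / 15.0 = 8.41×10^6 s.
Fraction reached: 1 − e^(−t/τ) = 0.79 ⇒ t = −τ ln(1 − 0.79) = τ × 1.56.
t = 1.31×10^7 s = 152 days.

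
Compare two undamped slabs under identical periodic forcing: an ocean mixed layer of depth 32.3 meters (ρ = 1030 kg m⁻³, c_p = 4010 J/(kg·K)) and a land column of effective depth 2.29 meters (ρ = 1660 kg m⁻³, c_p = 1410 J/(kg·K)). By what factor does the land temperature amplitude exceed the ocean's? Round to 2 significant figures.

C_ocean = 1030 × 4010 × 32.3 = 1.33×10^8 J/(m²·K).
C_land = 1660 × 1410 × 2.29 = 5.36×10^6 J/(m²·K).
Undamped amplitude ∝ 1/C, so A_land/A_ocean = C_ocean/C_land = 24.9.

25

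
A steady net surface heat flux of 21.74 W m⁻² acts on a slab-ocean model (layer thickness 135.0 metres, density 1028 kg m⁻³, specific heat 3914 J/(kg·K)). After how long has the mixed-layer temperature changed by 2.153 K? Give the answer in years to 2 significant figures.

1.7 years

Areal heat capacity C = ρ c_p D = 1028 × 3914 × 135.0 = 5.43×10^8 J/(m²·K).
Time required: Δt = C ΔT / F = 5.43×10^8 × 2.153 / 21.74 = 5.38×10^7 s.
In years: 5.38×10^7 s / (3.156×10^7 s/year) = 1.70 years.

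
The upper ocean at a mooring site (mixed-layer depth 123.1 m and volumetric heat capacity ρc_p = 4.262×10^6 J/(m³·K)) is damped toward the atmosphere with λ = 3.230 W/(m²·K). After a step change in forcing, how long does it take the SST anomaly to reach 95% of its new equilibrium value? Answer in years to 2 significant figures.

15 years

Areal heat capacity C = ρc_p × D = 4.262×10^6 × 123.1 = 5.25×10^8 J/(m²·K).
τ = C / λ = 5.25×10^8 / 3.230 = 1.62×10^8 s.
Fraction reached: 1 − e^(−t/τ) = 0.95 ⇒ t = −τ ln(1 − 0.95) = τ × 3.00.
t = 4.87×10^8 s = 15.4 years.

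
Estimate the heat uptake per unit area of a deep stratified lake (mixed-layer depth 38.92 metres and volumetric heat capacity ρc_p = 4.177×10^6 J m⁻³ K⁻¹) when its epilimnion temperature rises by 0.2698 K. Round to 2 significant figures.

4.4×10^7

Areal heat capacity C = ρc_p × D = 4.177×10^6 × 38.92 = 1.63×10^8 J m⁻² K⁻¹.
ΔQ = C ΔT = 1.63×10^8 × 0.2698 = 4.39×10^7 J/m².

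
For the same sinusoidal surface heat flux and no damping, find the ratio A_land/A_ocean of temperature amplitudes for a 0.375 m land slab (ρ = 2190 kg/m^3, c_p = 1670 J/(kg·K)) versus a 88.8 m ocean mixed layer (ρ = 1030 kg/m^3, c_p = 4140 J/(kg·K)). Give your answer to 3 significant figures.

276

C_ocean = 1030 × 4140 × 88.8 = 3.79×10^8 J/(m²·K).
C_land = 2190 × 1670 × 0.375 = 1.37×10^6 J/(m²·K).
Undamped amplitude ∝ 1/C, so A_land/A_ocean = C_ocean/C_land = 276.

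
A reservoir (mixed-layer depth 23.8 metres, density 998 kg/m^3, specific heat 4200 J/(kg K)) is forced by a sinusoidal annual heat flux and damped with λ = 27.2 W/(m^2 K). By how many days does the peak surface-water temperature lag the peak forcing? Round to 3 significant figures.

Areal heat capacity C = ρ c_p D = 998 × 4200 × 23.8 = 9.98×10^7 J/(m^2 K).
ω = 2π / 3.15×10^7 s = 1.99×10^-7 s⁻¹.
Phase lag φ = arctan(Cω/λ) = arctan(19.9/27.2) = 0.631 rad.
Time lag = φ / ω = 0.631 / 1.99×10^-7 = 3.17×10^6 s = 36.7 days.

36.7 days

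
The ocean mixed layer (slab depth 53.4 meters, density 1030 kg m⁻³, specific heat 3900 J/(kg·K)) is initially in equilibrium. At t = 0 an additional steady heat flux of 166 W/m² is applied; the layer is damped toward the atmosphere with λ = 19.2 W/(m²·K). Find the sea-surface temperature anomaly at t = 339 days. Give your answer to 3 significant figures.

Areal heat capacity C = ρ c_p D = 1030 × 3900 × 53.4 = 2.15×10^8 J/(m²·K).
τ = C / λ = 2.15×10^8 / 19.2 = 1.12×10^7 s.
Equilibrium anomaly ΔT_eq = F / λ = 166 / 19.2 = 8.65 K.
t = 339 days = 2.93×10^7 s, so t/τ = 2.62.
ΔT(t) = ΔT_eq (1 − e^(−t/τ)) = 8.65 × (1 − e^−2.62) = 8.02 K.

8.02 K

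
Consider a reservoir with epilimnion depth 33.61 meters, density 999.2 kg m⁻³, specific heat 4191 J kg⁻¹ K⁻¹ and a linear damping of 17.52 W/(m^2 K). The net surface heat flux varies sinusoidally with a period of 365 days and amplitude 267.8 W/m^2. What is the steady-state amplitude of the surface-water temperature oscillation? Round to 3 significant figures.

8.10 K

Areal heat capacity C = ρ c_p D = 999.2 × 4191 × 33.61 = 1.41×10^8 J/(m²·K).
Angular frequency ω = 2π / T = 2π / 3.15×10^7 s = 1.99×10^-7 s⁻¹.
√((Cω)² + λ²) = √((28.0)² + 17.52²) = 33.1 W/(m²·K).
Amplitude A = F₀ / √((Cω)²+λ²) = 267.8 / 33.1 = 8.10 K.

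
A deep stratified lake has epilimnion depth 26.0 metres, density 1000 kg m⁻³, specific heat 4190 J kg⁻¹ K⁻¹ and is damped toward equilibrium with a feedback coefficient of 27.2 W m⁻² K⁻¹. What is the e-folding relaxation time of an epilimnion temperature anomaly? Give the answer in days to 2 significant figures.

Areal heat capacity C = ρ c_p D = 1000 × 4190 × 26.0 = 1.09×10^8 J/(m²·K).
Relaxation time τ = C / λ = 1.09×10^8 / 27.2 = 4.01×10^6 s.
In days: 4.01×10^6 s / (86400 s/day) = 46.4 days.

46 days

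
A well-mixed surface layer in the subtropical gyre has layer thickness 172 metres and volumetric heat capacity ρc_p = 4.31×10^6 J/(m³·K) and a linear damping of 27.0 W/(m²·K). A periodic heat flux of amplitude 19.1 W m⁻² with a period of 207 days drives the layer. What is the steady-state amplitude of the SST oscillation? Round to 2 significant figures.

Areal heat capacity C = ρc_p × D = 4.31×10^6 × 172 = 7.41×10^8 J/(m²·K).
Angular frequency ω = 2π / T = 2π / 1.79×10^7 s = 3.51×10^-7 s⁻¹.
√((Cω)² + λ²) = √((260)² + 27.0²) = 262 W/(m²·K).
Amplitude A = F₀ / √((Cω)²+λ²) = 19.1 / 262 = 0.0729 K.

0.073 K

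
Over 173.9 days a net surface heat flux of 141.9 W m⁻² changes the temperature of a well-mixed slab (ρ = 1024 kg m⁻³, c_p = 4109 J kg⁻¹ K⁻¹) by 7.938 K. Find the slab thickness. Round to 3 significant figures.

63.8 m

Heat input Q = F Δt = 141.9 × 1.50×10^7 s = 2.13×10^9 J/m².
Required areal heat capacity C = Q / ΔT = 2.69×10^8 J/(m²·K).
Depth D = C / (ρ c_p) = 2.69×10^8 / (1024 × 4109) = 63.8 m.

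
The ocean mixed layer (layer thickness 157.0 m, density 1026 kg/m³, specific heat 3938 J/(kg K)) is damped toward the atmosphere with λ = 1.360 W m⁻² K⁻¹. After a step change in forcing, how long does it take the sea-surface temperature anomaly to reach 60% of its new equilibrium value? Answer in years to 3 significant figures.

Areal heat capacity C = ρ c_p D = 1026 × 3938 × 157.0 = 6.34×10^8 J m⁻² K⁻¹.
τ = C / λ = 6.34×10^8 / 1.360 = 4.66×10^8 s.
Fraction reached: 1 − e^(−t/τ) = 0.60 ⇒ t = −τ ln(1 − 0.60) = τ × 0.916.
t = 4.27×10^8 s = 13.5 years.

13.5 years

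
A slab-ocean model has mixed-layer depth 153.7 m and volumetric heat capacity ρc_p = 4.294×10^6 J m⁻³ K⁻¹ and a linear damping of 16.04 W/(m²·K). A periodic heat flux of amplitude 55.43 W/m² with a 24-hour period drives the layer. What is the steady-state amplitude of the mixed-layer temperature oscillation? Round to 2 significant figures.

0.0012 K

Areal heat capacity C = ρc_p × D = 4.294×10^6 × 153.7 = 6.60×10^8 J/(m²·K).
Angular frequency ω = 2π / T = 2π / 86400 s = 7.27×10^-5 s⁻¹.
√((Cω)² + λ²) = √((48000)² + 16.04²) = 48000 W/(m²·K).
Amplitude A = F₀ / √((Cω)²+λ²) = 55.43 / 48000 = 0.00115 K.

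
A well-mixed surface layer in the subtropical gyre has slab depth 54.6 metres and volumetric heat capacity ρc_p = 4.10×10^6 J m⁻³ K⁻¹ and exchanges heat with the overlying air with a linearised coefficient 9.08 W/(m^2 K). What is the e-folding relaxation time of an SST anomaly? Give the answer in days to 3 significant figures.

285 days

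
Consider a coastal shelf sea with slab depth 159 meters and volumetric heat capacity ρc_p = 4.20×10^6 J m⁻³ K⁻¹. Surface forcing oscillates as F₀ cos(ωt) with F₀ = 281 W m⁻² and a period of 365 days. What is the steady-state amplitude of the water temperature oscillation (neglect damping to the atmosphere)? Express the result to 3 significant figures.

2.11 K

Areal heat capacity C = ρc_p × D = 4.20×10^6 × 159 = 6.68×10^8 J/(m²·K).
Angular frequency ω = 2π / T = 2π / 3.15×10^7 s = 1.99×10^-7 s⁻¹.
Cω = 6.68×10^8 × 1.99×10^-7 = 133 W/(m²·K).
Amplitude A = F₀ / (Cω) = 281 / 133 = 2.11 K.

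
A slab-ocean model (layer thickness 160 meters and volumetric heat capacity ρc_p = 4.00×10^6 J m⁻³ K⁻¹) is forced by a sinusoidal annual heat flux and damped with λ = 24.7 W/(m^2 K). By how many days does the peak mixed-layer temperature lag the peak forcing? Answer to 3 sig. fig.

Areal heat capacity C = ρc_p × D = 4.00×10^6 × 160 = 6.40×10^8 J/(m²·K).
ω = 2π / 3.15×10^7 s = 1.99×10^-7 s⁻¹.
Phase lag φ = arctan(Cω/λ) = arctan(128/24.7) = 1.38 rad.
Time lag = φ / ω = 1.38 / 1.99×10^-7 = 6.92×10^6 s = 80.1 days.

80.1 days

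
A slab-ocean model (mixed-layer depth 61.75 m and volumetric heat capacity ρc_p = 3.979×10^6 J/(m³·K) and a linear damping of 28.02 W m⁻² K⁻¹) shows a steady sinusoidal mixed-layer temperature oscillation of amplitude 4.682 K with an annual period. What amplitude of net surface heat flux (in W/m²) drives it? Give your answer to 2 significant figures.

260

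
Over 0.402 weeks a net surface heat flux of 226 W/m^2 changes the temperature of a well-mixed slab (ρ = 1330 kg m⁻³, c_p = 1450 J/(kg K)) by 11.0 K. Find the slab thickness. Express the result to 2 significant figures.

Heat input Q = F Δt = 226 × 2.43×10^5 s = 5.49×10^7 J/m².
Required areal heat capacity C = Q / ΔT = 5.00×10^6 J/(m²·K).
Depth D = C / (ρ c_p) = 5.00×10^6 / (1330 × 1450) = 2.59 m.

2.6 m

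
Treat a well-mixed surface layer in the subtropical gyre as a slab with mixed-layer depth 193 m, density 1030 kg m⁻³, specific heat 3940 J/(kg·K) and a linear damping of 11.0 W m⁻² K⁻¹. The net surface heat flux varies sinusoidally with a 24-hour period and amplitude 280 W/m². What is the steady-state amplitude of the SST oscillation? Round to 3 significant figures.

Areal heat capacity C = ρ c_p D = 1030 × 3940 × 193 = 7.83×10^8 J/(m²·K).
Angular frequency ω = 2π / T = 2π / 86400 s = 7.27×10^-5 s⁻¹.
√((Cω)² + λ²) = √((57000)² + 11.0²) = 57000 W/(m²·K).
Amplitude A = F₀ / √((Cω)²+λ²) = 280 / 57000 = 0.00492 K.

0.00492 K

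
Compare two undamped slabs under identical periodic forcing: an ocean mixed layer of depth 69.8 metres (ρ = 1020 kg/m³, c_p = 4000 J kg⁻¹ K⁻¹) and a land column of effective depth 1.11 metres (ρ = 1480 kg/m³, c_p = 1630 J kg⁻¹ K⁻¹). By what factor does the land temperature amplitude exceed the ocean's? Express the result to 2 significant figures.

C_ocean = 1020 × 4000 × 69.8 = 2.85×10^8 J/(m²·K).
C_land = 1480 × 1630 × 1.11 = 2.68×10^6 J/(m²·K).
Undamped amplitude ∝ 1/C, so A_land/A_ocean = C_ocean/C_land = 106.

110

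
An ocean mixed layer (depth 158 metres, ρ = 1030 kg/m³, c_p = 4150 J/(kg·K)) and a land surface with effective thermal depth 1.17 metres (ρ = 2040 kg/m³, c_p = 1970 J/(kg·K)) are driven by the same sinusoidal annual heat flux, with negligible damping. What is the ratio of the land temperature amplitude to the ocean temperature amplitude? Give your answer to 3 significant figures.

C_ocean = 1030 × 4150 × 158 = 6.75×10^8 J/(m²·K).
C_land = 2040 × 1970 × 1.17 = 4.70×10^6 J/(m²·K).
Undamped amplitude ∝ 1/C, so A_land/A_ocean = C_ocean/C_land = 144.

144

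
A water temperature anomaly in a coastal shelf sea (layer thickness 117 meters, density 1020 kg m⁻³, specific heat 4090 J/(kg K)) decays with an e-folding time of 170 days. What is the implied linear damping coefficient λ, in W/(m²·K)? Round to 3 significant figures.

Areal heat capacity C = ρ c_p D = 1020 × 4090 × 117 = 4.88×10^8 J m⁻² K⁻¹.
τ = 170 days = 1.47×10^7 s.
λ = C / τ = 4.88×10^8 / 1.47×10^7 = 33.2 W/(m²·K).

33.2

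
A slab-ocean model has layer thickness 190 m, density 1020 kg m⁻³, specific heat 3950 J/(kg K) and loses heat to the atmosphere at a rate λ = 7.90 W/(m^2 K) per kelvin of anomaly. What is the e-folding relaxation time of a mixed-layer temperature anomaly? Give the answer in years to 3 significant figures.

Areal heat capacity C = ρ c_p D = 1020 × 3950 × 190 = 7.66×10^8 J/(m^2 K).
Relaxation time τ = C / λ = 7.66×10^8 / 7.90 = 9.69×10^7 s.
In years: 9.69×10^7 s / (3.156×10^7 s/year) = 3.07 years.

3.07 years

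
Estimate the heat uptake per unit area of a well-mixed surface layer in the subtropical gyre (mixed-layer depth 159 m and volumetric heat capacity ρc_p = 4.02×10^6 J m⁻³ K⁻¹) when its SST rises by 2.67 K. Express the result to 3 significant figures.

Areal heat capacity C = ρc_p × D = 4.02×10^6 × 159 = 6.39×10^8 J m⁻² K⁻¹.
ΔQ = C ΔT = 6.39×10^8 × 2.67 = 1.71×10^9 J/m².

1.71×10^9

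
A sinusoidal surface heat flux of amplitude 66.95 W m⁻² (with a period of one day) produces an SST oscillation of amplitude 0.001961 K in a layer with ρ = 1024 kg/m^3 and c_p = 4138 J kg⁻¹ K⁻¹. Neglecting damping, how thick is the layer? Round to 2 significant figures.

110 m

ω = 2π / 86400 s = 7.27×10^-5 s⁻¹.
Required C = F₀ / (A ω) = 66.95 / (0.001961 × 7.27×10^-5) = 4.69×10^8 J/(m²·K).
D = C / (ρ c_p) = 4.69×10^8 / (1024 × 4138) = 111 m.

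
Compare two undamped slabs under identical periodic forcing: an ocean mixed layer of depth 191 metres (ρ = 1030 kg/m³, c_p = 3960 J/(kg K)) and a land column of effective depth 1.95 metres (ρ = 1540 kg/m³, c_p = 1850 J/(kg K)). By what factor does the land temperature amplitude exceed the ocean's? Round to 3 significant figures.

140

C_ocean = 1030 × 3960 × 191 = 7.79×10^8 J/(m²·K).
C_land = 1540 × 1850 × 1.95 = 5.56×10^6 J/(m²·K).
Undamped amplitude ∝ 1/C, so A_land/A_ocean = C_ocean/C_land = 140.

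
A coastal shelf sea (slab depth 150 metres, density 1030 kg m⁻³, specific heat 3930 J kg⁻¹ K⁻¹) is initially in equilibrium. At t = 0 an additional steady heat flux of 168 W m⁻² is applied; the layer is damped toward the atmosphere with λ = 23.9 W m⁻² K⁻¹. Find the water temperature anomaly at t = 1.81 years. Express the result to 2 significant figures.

6.3 K

Areal heat capacity C = ρ c_p D = 1030 × 3930 × 150 = 6.07×10^8 J/(m^2 K).
τ = C / λ = 6.07×10^8 / 23.9 = 2.54×10^7 s.
Equilibrium anomaly ΔT_eq = F / λ = 168 / 23.9 = 7.03 K.
t = 1.81 years = 5.71×10^7 s, so t/τ = 2.25.
ΔT(t) = ΔT_eq (1 − e^(−t/τ)) = 7.03 × (1 − e^−2.25) = 6.29 K.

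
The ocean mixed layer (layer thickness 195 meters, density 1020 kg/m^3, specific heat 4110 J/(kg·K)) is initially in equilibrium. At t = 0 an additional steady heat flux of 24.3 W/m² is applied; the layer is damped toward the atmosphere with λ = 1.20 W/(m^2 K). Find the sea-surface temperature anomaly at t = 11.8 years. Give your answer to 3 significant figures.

8.53 K

Areal heat capacity C = ρ c_p D = 1020 × 4110 × 195 = 8.17×10^8 J/(m^2 K).
τ = C / λ = 8.17×10^8 / 1.20 = 6.81×10^8 s.
Equilibrium anomaly ΔT_eq = F / λ = 24.3 / 1.20 = 20.2 K.
t = 11.8 years = 3.72×10^8 s, so t/τ = 0.547.
ΔT(t) = ΔT_eq (1 − e^(−t/τ)) = 20.2 × (1 − e^−0.547) = 8.53 K.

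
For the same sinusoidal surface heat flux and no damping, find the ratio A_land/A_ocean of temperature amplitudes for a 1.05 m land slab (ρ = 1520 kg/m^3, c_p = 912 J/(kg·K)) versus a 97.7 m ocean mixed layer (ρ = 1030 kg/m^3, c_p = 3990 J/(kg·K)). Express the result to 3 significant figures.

C_ocean = 1030 × 3990 × 97.7 = 4.02×10^8 J/(m²·K).
C_land = 1520 × 912 × 1.05 = 1.46×10^6 J/(m²·K).
Undamped amplitude ∝ 1/C, so A_land/A_ocean = C_ocean/C_land = 276.

276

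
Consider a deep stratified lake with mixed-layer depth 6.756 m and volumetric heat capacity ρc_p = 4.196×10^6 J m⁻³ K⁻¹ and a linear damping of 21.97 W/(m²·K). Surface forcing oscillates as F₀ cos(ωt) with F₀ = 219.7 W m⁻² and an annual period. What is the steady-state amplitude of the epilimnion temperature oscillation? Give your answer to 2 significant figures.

Areal heat capacity C = ρc_p × D = 4.196×10^6 × 6.756 = 2.83×10^7 J/(m²·K).
Angular frequency ω = 2π / T = 2π / 3.15×10^7 s = 1.99×10^-7 s⁻¹.
√((Cω)² + λ²) = √((5.65)² + 21.97²) = 22.7 W/(m²·K).
Amplitude A = F₀ / √((Cω)²+λ²) = 219.7 / 22.7 = 9.69 K.

9.7 K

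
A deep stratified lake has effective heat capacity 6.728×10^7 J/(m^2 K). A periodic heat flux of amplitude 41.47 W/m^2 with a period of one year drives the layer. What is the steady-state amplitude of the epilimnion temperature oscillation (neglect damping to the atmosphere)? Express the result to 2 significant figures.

Areal heat capacity C = 6.728×10^7 J/(m^2 K) (given).
Angular frequency ω = 2π / T = 2π / 3.15×10^7 s = 1.99×10^-7 s⁻¹.
Cω = 6.73×10^7 × 1.99×10^-7 = 13.4 W/(m²·K).
Amplitude A = F₀ / (Cω) = 41.47 / 13.4 = 3.09 K.

3.1 K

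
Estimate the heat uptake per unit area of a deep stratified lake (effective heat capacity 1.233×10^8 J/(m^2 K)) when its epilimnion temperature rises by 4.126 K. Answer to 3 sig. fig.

5.09×10^8

Areal heat capacity C = 1.233×10^8 J/(m^2 K) (given).
ΔQ = C ΔT = 1.23×10^8 × 4.126 = 5.09×10^8 J/m².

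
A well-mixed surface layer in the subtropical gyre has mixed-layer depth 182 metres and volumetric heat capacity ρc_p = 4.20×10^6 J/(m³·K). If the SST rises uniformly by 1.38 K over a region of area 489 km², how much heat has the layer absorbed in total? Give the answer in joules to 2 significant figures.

5.2×10^17 J

Areal heat capacity C = ρc_p × D = 4.20×10^6 × 182 = 7.64×10^8 J/(m²·K).
Heat per unit area: q = C ΔT = 7.64×10^8 × 1.38 = 1.05×10^9 J/m².
Total heat: Q = q × A = 1.05×10^9 × (489 × 10⁶ m²) = 5.16×10^17 J.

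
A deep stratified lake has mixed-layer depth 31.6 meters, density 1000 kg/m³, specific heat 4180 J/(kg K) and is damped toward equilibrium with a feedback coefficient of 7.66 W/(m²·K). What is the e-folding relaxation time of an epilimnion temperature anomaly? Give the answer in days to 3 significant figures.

200 days

Areal heat capacity C = ρ c_p D = 1000 × 4180 × 31.6 = 1.32×10^8 J m⁻² K⁻¹.
Relaxation time τ = C / λ = 1.32×10^8 / 7.66 = 1.72×10^7 s.
In days: 1.72×10^7 s / (86400 s/day) = 200 days.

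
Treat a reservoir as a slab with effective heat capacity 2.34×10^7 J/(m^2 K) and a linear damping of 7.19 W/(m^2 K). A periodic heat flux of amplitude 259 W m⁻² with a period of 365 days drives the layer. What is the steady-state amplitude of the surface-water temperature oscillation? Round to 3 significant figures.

Areal heat capacity C = 2.34×10^7 J/(m^2 K) (given).
Angular frequency ω = 2π / T = 2π / 3.15×10^7 s = 1.99×10^-7 s⁻¹.
√((Cω)² + λ²) = √((4.66)² + 7.19²) = 8.57 W/(m²·K).
Amplitude A = F₀ / √((Cω)²+λ²) = 259 / 8.57 = 30.2 K.

30.2 K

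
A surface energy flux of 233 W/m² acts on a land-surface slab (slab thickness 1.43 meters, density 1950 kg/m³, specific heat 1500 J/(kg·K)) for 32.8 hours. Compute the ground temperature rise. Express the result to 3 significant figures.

6.58 K

Areal heat capacity C = ρ c_p D = 1950 × 1500 × 1.43 = 4.18×10^6 J/(m^2 K).
Net heat input Q = F Δt = 233 × (32.8 hours × 3600 s/hour) = 2.75×10^7 J/m².
ΔT = Q / C = 2.75×10^7 / 4.18×10^6 = 6.58 K.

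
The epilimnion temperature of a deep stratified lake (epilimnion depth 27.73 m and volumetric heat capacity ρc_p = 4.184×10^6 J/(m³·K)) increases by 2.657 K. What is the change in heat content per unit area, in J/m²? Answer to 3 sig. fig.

Areal heat capacity C = ρc_p × D = 4.184×10^6 × 27.73 = 1.16×10^8 J/(m^2 K).
ΔQ = C ΔT = 1.16×10^8 × 2.657 = 3.08×10^8 J/m².

3.08×10^8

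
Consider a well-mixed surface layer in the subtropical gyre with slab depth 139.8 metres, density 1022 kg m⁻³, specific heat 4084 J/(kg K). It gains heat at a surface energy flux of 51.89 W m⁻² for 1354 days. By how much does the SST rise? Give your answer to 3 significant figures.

Areal heat capacity C = ρ c_p D = 1022 × 4084 × 139.8 = 5.84×10^8 J m⁻² K⁻¹.
Net heat input Q = F Δt = 51.89 × (1354 days × 86400 s/day) = 6.07×10^9 J/m².
ΔT = Q / C = 6.07×10^9 / 5.84×10^8 = 10.4 K.

10.4 K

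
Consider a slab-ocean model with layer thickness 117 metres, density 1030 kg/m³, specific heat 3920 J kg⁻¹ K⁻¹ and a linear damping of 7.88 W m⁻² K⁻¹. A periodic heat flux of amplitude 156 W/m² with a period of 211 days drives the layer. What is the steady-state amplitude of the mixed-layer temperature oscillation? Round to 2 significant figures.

Areal heat capacity C = ρ c_p D = 1030 × 3920 × 117 = 4.72×10^8 J m⁻² K⁻¹.
Angular frequency ω = 2π / T = 2π / 1.82×10^7 s = 3.45×10^-7 s⁻¹.
√((Cω)² + λ²) = √((163)² + 7.88²) = 163 W/(m²·K).
Amplitude A = F₀ / √((Cω)²+λ²) = 156 / 163 = 0.957 K.

0.96 K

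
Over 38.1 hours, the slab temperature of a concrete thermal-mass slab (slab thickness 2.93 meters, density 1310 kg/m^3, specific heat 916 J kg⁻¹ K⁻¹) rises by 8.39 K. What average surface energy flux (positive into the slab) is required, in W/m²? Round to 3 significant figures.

215

Areal heat capacity C = ρ c_p D = 1310 × 916 × 2.93 = 3.52×10^6 J/(m^2 K).
Required heat per unit area: Q = C ΔT = 3.52×10^6 × 8.39 = 2.95×10^7 J/m².
Flux F = Q / Δt = 2.95×10^7 / 1.37×10^5 s = 215 W/m².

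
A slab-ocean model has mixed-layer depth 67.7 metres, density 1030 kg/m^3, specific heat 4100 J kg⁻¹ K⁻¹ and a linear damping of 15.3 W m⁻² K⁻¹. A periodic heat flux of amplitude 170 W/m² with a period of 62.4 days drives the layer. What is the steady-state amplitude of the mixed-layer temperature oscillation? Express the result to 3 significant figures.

Areal heat capacity C = ρ c_p D = 1030 × 4100 × 67.7 = 2.86×10^8 J m⁻² K⁻¹.
Angular frequency ω = 2π / T = 2π / 5.39×10^6 s = 1.17×10^-6 s⁻¹.
√((Cω)² + λ²) = √((333)² + 15.3²) = 334 W/(m²·K).
Amplitude A = F₀ / √((Cω)²+λ²) = 170 / 334 = 0.510 K.

0.510 K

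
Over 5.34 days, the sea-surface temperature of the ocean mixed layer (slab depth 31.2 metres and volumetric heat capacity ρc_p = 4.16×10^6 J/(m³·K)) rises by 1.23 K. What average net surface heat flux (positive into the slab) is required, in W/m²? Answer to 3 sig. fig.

346

Areal heat capacity C = ρc_p × D = 4.16×10^6 × 31.2 = 1.30×10^8 J m⁻² K⁻¹.
Required heat per unit area: Q = C ΔT = 1.30×10^8 × 1.23 = 1.60×10^8 J/m².
Flux F = Q / Δt = 1.60×10^8 / 4.61×10^5 s = 346 W/m².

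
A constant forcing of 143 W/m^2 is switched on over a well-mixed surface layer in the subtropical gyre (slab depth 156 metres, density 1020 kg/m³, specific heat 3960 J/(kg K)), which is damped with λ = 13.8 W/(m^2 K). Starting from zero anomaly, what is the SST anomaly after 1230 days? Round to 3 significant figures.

9.35 K

Areal heat capacity C = ρ c_p D = 1020 × 3960 × 156 = 6.30×10^8 J m⁻² K⁻¹.
τ = C / λ = 6.30×10^8 / 13.8 = 4.57×10^7 s.
Equilibrium anomaly ΔT_eq = F / λ = 143 / 13.8 = 10.4 K.
t = 1230 days = 1.06×10^8 s, so t/τ = 2.33.
ΔT(t) = ΔT_eq (1 − e^(−t/τ)) = 10.4 × (1 − e^−2.33) = 9.35 K.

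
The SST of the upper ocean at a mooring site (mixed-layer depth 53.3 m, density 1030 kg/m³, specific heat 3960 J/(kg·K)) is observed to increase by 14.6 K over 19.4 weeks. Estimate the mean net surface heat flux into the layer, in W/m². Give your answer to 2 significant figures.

Areal heat capacity C = ρ c_p D = 1030 × 3960 × 53.3 = 2.17×10^8 J/(m^2 K).
Required heat per unit area: Q = C ΔT = 2.17×10^8 × 14.6 = 3.17×10^9 J/m².
Flux F = Q / Δt = 3.17×10^9 / 1.17×10^7 s = 271 W/m².

270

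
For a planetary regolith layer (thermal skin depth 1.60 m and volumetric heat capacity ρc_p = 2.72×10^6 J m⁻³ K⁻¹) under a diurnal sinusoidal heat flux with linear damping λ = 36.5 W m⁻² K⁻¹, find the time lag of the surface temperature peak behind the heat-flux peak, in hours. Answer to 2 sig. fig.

Areal heat capacity C = ρc_p × D = 2.72×10^6 × 1.60 = 4.35×10^6 J m⁻² K⁻¹.
ω = 2π / 86400 s = 7.27×10^-5 s⁻¹.
Phase lag φ = arctan(Cω/λ) = arctan(316/36.5) = 1.46 rad.
Time lag = φ / ω = 1.46 / 7.27×10^-5 = 20000 s = 5.56 hours.

5.6 hours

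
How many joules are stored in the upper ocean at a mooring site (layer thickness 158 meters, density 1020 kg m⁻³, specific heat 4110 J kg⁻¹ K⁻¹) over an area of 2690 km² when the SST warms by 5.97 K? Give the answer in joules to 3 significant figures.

1.06×10^19 J

Areal heat capacity C = ρ c_p D = 1020 × 4110 × 158 = 6.62×10^8 J/(m²·K).
Heat per unit area: q = C ΔT = 6.62×10^8 × 5.97 = 3.95×10^9 J/m².
Total heat: Q = q × A = 3.95×10^9 × (2690 × 10⁶ m²) = 1.06×10^19 J.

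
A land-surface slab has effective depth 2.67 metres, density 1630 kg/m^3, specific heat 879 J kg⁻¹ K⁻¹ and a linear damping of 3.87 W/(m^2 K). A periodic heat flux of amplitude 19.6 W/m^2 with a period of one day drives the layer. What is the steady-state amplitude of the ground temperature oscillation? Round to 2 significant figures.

0.070 K

Areal heat capacity C = ρ c_p D = 1630 × 879 × 2.67 = 3.83×10^6 J/(m²·K).
Angular frequency ω = 2π / T = 2π / 86400 s = 7.27×10^-5 s⁻¹.
√((Cω)² + λ²) = √((278)² + 3.87²) = 278 W/(m²·K).
Amplitude A = F₀ / √((Cω)²+λ²) = 19.6 / 278 = 0.0704 K.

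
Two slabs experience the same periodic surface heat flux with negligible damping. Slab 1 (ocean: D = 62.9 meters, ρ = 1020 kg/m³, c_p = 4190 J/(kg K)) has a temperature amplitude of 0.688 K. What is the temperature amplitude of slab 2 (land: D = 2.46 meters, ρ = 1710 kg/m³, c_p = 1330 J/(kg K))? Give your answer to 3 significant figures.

33.1 K

C_ocean = 2.69×10^8 J/(m²·K); C_land = 5.59×10^6 J/(m²·K).
A ∝ 1/C ⇒ A_land = A_ocean × C_ocean/C_land = 0.688 × 48.0 = 33.1 K.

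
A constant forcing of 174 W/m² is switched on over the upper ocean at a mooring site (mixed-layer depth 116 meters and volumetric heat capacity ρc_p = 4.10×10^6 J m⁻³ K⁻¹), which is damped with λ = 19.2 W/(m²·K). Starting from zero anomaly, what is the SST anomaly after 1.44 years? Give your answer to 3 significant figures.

7.62 K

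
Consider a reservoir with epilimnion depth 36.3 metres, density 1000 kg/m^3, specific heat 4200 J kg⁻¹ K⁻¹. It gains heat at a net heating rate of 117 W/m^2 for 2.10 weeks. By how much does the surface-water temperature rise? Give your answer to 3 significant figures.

Areal heat capacity C = ρ c_p D = 1000 × 4200 × 36.3 = 1.52×10^8 J m⁻² K⁻¹.
Net heat input Q = F Δt = 117 × (2.10 weeks × 6.048×10^5 s/week) = 1.49×10^8 J/m².
ΔT = Q / C = 1.49×10^8 / 1.52×10^8 = 0.975 K.

0.975 K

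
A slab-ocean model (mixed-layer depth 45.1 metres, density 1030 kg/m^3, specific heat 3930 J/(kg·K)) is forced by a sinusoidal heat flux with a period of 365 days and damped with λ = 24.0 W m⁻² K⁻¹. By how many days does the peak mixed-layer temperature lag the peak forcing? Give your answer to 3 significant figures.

57.4 days

Areal heat capacity C = ρ c_p D = 1030 × 3930 × 45.1 = 1.83×10^8 J m⁻² K⁻¹.
ω = 2π / 3.15×10^7 s = 1.99×10^-7 s⁻¹.
Phase lag φ = arctan(Cω/λ) = arctan(36.4/24.0) = 0.988 rad.
Time lag = φ / ω = 0.988 / 1.99×10^-7 = 4.96×10^6 s = 57.4 days.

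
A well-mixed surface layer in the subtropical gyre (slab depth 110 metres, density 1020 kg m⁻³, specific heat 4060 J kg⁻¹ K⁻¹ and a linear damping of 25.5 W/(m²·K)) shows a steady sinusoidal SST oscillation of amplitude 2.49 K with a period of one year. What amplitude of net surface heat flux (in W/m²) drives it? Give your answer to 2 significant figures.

Areal heat capacity C = ρ c_p D = 1020 × 4060 × 110 = 4.56×10^8 J/(m^2 K).
ω = 2π / 3.15×10^7 s = 1.99×10^-7 s⁻¹.
√((Cω)² + λ²) = √((90.8)² + 25.5²) = 94.3 W/(m²·K).
F₀ = A × √((Cω)²+λ²) = 2.49 × 94.3 = 235 W/m².

230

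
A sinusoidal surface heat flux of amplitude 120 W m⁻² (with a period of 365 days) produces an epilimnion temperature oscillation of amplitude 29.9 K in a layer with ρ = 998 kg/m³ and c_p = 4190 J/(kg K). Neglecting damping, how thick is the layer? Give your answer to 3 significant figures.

ω = 2π / 3.15×10^7 s = 1.99×10^-7 s⁻¹.
Required C = F₀ / (A ω) = 120 / (29.9 × 1.99×10^-7) = 2.01×10^7 J/(m²·K).
D = C / (ρ c_p) = 2.01×10^7 / (998 × 4190) = 4.82 m.

4.82 m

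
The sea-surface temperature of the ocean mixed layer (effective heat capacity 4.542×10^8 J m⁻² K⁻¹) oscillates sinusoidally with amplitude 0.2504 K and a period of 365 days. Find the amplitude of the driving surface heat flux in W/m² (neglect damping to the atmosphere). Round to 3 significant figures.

Areal heat capacity C = 4.542×10^8 J m⁻² K⁻¹ (given).
ω = 2π / 3.15×10^7 s = 1.99×10^-7 s⁻¹.
Cω = 4.54×10^8 × 1.99×10^-7 = 90.5 W/(m²·K).
F₀ = A × Cω = 0.2504 × 90.5 = 22.7 W/m².

22.7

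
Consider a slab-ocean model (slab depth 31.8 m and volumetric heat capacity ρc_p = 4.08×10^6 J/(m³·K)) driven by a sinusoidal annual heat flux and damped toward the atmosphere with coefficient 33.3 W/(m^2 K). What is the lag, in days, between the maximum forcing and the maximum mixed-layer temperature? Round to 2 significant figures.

Areal heat capacity C = ρc_p × D = 4.08×10^6 × 31.8 = 1.30×10^8 J/(m^2 K).
ω = 2π / 3.15×10^7 s = 1.99×10^-7 s⁻¹.
Phase lag φ = arctan(Cω/λ) = arctan(25.8/33.3) = 0.660 rad.
Time lag = φ / ω = 0.660 / 1.99×10^-7 = 3.31×10^6 s = 38.3 days.

38 days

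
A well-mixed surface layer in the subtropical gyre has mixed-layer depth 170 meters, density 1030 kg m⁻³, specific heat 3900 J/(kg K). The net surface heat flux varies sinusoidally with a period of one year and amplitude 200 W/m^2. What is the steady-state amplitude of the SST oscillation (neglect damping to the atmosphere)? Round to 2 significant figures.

Areal heat capacity C = ρ c_p D = 1030 × 3900 × 170 = 6.83×10^8 J/(m^2 K).
Angular frequency ω = 2π / T = 2π / 3.15×10^7 s = 1.99×10^-7 s⁻¹.
Cω = 6.83×10^8 × 1.99×10^-7 = 136 W/(m²·K).
Amplitude A = F₀ / (Cω) = 200 / 136 = 1.47 K.

1.5 K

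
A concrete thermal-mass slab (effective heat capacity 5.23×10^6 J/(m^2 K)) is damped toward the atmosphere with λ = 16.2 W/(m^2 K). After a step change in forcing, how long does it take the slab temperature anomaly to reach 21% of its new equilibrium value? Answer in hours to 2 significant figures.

21 hours

Areal heat capacity C = 5.23×10^6 J/(m^2 K) (given).
τ = C / λ = 5.23×10^6 / 16.2 = 3.23×10^5 s.
Fraction reached: 1 − e^(−t/τ) = 0.21 ⇒ t = −τ ln(1 − 0.21) = τ × 0.236.
t = 76100 s = 21.1 hours.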